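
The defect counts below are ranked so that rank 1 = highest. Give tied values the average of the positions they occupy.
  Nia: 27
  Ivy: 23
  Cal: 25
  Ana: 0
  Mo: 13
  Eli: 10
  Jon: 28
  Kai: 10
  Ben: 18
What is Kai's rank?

Sorted (descending): 28, 27, 25, 23, 18, 13, 10, 10, 0
The 2 values of 10 occupy positions 7–8 → average rank (7+8)/2 = 7.5.
Kai has value 10 → rank 7.5.

7.5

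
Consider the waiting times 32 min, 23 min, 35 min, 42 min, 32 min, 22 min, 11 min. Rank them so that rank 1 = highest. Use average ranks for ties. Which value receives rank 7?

11

Sorted (descending): 42, 35, 32, 32, 23, 22, 11
The 2 values of 32 occupy positions 3–4 → average rank (3+4)/2 = 3.5.
Rank 7 → value 11.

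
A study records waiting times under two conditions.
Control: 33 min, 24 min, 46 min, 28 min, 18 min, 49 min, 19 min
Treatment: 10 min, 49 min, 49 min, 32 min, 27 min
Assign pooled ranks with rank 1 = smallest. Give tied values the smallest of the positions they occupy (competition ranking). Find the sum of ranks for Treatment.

Sorted (ascending): 10, 18, 19, 24, 27, 28, 32, 33, 46, 49, 49, 49
The 3 values of 49 occupy positions 10–12 → each gets rank 10.
Treatment values → pooled ranks: 10→1, 49→10, 49→10, 32→7, 27→5
Rank sum = 1 + 10 + 10 + 7 + 5 = 33

33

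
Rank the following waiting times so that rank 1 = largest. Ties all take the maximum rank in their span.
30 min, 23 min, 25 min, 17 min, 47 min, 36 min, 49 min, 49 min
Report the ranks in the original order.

5, 7, 6, 8, 3, 4, 2, 2

Sorted (descending): 49, 49, 47, 36, 30, 25, 23, 17
The 2 values of 49 occupy positions 1–2 → each gets rank 2.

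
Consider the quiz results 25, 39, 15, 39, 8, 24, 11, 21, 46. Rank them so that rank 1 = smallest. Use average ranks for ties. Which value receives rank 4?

21

Sorted (ascending): 8, 11, 15, 21, 24, 25, 39, 39, 46
The 2 values of 39 occupy positions 7–8 → average rank (7+8)/2 = 7.5.
Rank 4 → value 21.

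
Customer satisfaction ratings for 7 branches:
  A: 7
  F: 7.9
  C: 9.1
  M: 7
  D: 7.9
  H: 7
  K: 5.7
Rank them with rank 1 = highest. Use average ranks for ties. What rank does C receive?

1

Sorted (descending): 9.1, 7.9, 7.9, 7, 7, 7, 5.7
The 2 values of 7.9 occupy positions 2–3 → average rank (2+3)/2 = 2.5.
The 3 values of 7 occupy positions 4–6 → average rank 5.
C has value 9.1 → rank 1.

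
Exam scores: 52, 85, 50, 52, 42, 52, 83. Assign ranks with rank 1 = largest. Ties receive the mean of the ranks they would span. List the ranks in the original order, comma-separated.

4, 1, 6, 4, 7, 4, 2

Sorted (descending): 85, 83, 52, 52, 52, 50, 42
The 3 values of 52 occupy positions 3–5 → average rank 4.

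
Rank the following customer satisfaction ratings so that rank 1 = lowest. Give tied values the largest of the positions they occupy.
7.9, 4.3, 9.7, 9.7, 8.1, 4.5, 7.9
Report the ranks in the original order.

4, 1, 7, 7, 5, 2, 4

Sorted (ascending): 4.3, 4.5, 7.9, 7.9, 8.1, 9.7, 9.7
The 2 values of 7.9 occupy positions 3–4 → each gets rank 4.
The 2 values of 9.7 occupy positions 6–7 → each gets rank 7.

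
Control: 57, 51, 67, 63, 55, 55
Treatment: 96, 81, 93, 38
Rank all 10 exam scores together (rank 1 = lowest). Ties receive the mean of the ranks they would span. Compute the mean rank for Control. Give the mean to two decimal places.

Sorted (ascending): 38, 51, 55, 55, 57, 63, 67, 81, 93, 96
The 2 values of 55 occupy positions 3–4 → average rank (3+4)/2 = 3.5.
Control values → pooled ranks: 57→5, 51→2, 67→7, 63→6, 55→3.5, 55→3.5
Mean rank = (5 + 2 + 7 + 6 + 3.5 + 3.5) / 6 = 4.50

4.50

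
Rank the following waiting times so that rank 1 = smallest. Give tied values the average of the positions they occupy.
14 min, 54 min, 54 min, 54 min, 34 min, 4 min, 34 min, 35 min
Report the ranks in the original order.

2, 7, 7, 7, 3.5, 1, 3.5, 5

Sorted (ascending): 4, 14, 34, 34, 35, 54, 54, 54
The 2 values of 34 occupy positions 3–4 → average rank (3+4)/2 = 3.5.
The 3 values of 54 occupy positions 6–8 → average rank 7.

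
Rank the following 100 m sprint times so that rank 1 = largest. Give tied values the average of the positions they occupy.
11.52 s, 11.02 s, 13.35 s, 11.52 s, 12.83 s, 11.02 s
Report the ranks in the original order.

Sorted (descending): 13.35, 12.83, 11.52, 11.52, 11.02, 11.02
The 2 values of 11.52 occupy positions 3–4 → average rank (3+4)/2 = 3.5.
The 2 values of 11.02 occupy positions 5–6 → average rank (5+6)/2 = 5.5.

3.5, 5.5, 1, 3.5, 2, 5.5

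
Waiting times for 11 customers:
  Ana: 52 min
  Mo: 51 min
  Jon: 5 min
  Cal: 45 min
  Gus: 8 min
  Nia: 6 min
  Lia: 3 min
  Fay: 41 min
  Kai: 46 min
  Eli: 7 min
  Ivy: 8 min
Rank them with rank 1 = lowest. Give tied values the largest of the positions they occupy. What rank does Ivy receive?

Sorted (ascending): 3, 5, 6, 7, 8, 8, 41, 45, 46, 51, 52
The 2 values of 8 occupy positions 5–6 → each gets rank 6.
Ivy has value 8 min → rank 6.

6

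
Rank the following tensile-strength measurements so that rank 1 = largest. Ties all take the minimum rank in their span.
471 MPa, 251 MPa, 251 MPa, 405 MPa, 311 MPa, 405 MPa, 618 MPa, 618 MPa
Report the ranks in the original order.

3, 7, 7, 4, 6, 4, 1, 1

Sorted (descending): 618, 618, 471, 405, 405, 311, 251, 251
The 2 values of 618 occupy positions 1–2 → each gets rank 1.
The 2 values of 405 occupy positions 4–5 → each gets rank 4.
The 2 values of 251 occupy positions 7–8 → each gets rank 7.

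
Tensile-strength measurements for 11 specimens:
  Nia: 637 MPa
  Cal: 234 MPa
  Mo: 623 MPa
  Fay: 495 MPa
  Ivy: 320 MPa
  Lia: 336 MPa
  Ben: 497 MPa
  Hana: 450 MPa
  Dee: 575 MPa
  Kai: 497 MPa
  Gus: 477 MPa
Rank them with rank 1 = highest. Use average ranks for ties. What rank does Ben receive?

Sorted (descending): 637, 623, 575, 497, 497, 495, 477, 450, 336, 320, 234
The 2 values of 497 occupy positions 4–5 → average rank (4+5)/2 = 4.5.
Ben has value 497 MPa → rank 4.5.

4.5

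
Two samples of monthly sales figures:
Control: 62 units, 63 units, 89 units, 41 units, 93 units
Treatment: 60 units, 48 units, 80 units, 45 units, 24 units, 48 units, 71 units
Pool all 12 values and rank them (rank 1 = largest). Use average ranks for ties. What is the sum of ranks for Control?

Sorted (descending): 93, 89, 80, 71, 63, 62, 60, 48, 48, 45, 41, 24
The 2 values of 48 occupy positions 8–9 → average rank (8+9)/2 = 8.5.
Control values → pooled ranks: 62→6, 63→5, 89→2, 41→11, 93→1
Rank sum = 6 + 5 + 2 + 11 + 1 = 25

25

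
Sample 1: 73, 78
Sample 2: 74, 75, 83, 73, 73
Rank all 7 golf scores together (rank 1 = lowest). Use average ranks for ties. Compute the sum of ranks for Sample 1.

8

Sorted (ascending): 73, 73, 73, 74, 75, 78, 83
The 3 values of 73 occupy positions 1–3 → average rank 2.
Sample 1 values → pooled ranks: 73→2, 78→6
Rank sum = 2 + 6 = 8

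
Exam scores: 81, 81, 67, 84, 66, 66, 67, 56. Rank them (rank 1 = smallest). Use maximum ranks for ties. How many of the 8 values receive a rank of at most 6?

Sorted (ascending): 56, 66, 66, 67, 67, 81, 81, 84
The 2 values of 66 occupy positions 2–3 → each gets rank 3.
The 2 values of 67 occupy positions 4–5 → each gets rank 5.
The 2 values of 81 occupy positions 6–7 → each gets rank 7.
Ranks ≤ 6: {1, 3, 3, 5, 5} → 5 values.

5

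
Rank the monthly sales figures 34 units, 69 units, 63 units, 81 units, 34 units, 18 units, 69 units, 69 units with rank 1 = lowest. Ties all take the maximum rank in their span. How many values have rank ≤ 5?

4

Sorted (ascending): 18, 34, 34, 63, 69, 69, 69, 81
The 2 values of 34 occupy positions 2–3 → each gets rank 3.
The 3 values of 69 occupy positions 5–7 → each gets rank 7.
Ranks ≤ 5: {1, 3, 3, 4} → 4 values.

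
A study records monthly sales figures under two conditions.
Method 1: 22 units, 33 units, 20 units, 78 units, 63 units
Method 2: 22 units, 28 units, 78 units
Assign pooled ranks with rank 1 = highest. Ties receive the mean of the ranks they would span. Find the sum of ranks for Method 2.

13

Sorted (descending): 78, 78, 63, 33, 28, 22, 22, 20
The 2 values of 78 occupy positions 1–2 → average rank (1+2)/2 = 1.5.
The 2 values of 22 occupy positions 6–7 → average rank (6+7)/2 = 6.5.
Method 2 values → pooled ranks: 22→6.5, 28→5, 78→1.5
Rank sum = 6.5 + 5 + 1.5 = 13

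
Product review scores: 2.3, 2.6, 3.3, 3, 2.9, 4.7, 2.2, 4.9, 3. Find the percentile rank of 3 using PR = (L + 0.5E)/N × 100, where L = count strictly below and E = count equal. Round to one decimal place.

N = 9.
Strictly below 3: 4. Equal to 3: 2.
PR = (4 + 0.5·2)/9 × 100 = 55.6

55.6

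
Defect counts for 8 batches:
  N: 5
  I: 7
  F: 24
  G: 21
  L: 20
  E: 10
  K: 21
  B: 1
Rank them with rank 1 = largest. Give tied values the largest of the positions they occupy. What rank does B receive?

8

Sorted (descending): 24, 21, 21, 20, 10, 7, 5, 1
The 2 values of 21 occupy positions 2–3 → each gets rank 3.
B has value 1 → rank 8.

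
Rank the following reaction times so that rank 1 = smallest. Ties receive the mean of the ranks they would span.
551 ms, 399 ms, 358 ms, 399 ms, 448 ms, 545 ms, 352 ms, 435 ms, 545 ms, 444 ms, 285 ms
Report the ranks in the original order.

11, 4.5, 3, 4.5, 8, 9.5, 2, 6, 9.5, 7, 1

Sorted (ascending): 285, 352, 358, 399, 399, 435, 444, 448, 545, 545, 551
The 2 values of 399 occupy positions 4–5 → average rank (4+5)/2 = 4.5.
The 2 values of 545 occupy positions 9–10 → average rank (9+10)/2 = 9.5.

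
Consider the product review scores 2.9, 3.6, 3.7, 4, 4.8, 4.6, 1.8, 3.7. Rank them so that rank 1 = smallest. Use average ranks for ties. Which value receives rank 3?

3.6

Sorted (ascending): 1.8, 2.9, 3.6, 3.7, 3.7, 4, 4.6, 4.8
The 2 values of 3.7 occupy positions 4–5 → average rank (4+5)/2 = 4.5.
Rank 3 → value 3.6.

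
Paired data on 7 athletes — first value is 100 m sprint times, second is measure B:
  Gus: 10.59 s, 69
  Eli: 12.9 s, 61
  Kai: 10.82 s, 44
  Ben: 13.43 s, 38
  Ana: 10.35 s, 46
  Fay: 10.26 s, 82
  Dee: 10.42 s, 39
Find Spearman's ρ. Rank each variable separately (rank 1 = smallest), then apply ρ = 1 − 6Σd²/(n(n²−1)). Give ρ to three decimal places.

Ranks of variable 1: 4, 6, 5, 7, 2, 1, 3
Ranks of variable 2: 6, 5, 3, 1, 4, 7, 2
d = r₁ − r₂: -2, 1, 2, 6, -2, -6, 1
d²: 4, 1, 4, 36, 4, 36, 1; Σd² = 86
ρ = 1 − 6·86/(7·48) = 1 − 516/336 = -0.536

-0.536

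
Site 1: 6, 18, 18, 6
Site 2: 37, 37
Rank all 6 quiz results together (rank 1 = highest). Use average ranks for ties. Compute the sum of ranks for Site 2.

3

Sorted (descending): 37, 37, 18, 18, 6, 6
The 2 values of 37 occupy positions 1–2 → average rank (1+2)/2 = 1.5.
The 2 values of 18 occupy positions 3–4 → average rank (3+4)/2 = 3.5.
The 2 values of 6 occupy positions 5–6 → average rank (5+6)/2 = 5.5.
Site 2 values → pooled ranks: 37→1.5, 37→1.5
Rank sum = 1.5 + 1.5 = 3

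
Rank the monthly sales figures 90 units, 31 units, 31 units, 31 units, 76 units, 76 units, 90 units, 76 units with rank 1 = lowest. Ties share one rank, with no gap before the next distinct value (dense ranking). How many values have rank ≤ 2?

Sorted (ascending): 31, 31, 31, 76, 76, 76, 90, 90
The 3 values of 31 share dense rank 1.
The 3 values of 76 share dense rank 2.
The 2 values of 90 share dense rank 3.
Ranks ≤ 2: {1, 1, 1, 2, 2, 2} → 6 values.

6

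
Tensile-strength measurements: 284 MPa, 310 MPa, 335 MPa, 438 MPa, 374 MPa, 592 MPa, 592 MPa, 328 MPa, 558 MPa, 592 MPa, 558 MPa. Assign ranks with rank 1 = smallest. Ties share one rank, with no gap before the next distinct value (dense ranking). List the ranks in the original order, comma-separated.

1, 2, 4, 6, 5, 8, 8, 3, 7, 8, 7

Sorted (ascending): 284, 310, 328, 335, 374, 438, 558, 558, 592, 592, 592
The 2 values of 558 share dense rank 7.
The 3 values of 592 share dense rank 8.
Remaining distinct values take the next consecutive integers.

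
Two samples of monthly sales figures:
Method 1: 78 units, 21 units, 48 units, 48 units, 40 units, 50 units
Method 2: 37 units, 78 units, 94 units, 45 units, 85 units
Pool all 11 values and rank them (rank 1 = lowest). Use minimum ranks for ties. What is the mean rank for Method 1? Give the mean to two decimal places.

4.83

Sorted (ascending): 21, 37, 40, 45, 48, 48, 50, 78, 78, 85, 94
The 2 values of 48 occupy positions 5–6 → each gets rank 5.
The 2 values of 78 occupy positions 8–9 → each gets rank 8.
Method 1 values → pooled ranks: 78→8, 21→1, 48→5, 48→5, 40→3, 50→7
Mean rank = (8 + 1 + 5 + 5 + 3 + 7) / 6 = 4.83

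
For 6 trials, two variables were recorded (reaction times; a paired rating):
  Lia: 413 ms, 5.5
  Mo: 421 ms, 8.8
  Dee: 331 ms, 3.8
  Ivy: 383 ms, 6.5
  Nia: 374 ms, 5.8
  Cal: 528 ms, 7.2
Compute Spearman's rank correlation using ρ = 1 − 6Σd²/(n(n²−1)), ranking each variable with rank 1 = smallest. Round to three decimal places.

0.771

Ranks of variable 1: 4, 5, 1, 3, 2, 6
Ranks of variable 2: 2, 6, 1, 4, 3, 5
d = r₁ − r₂: 2, -1, 0, -1, -1, 1
d²: 4, 1, 0, 1, 1, 1; Σd² = 8
ρ = 1 − 6·8/(6·35) = 1 − 48/210 = 0.771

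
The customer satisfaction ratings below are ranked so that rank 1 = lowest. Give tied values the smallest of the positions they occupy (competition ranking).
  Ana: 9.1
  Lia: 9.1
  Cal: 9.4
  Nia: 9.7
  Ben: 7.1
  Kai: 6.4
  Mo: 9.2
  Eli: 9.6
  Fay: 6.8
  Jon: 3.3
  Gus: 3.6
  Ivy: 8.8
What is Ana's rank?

Sorted (ascending): 3.3, 3.6, 6.4, 6.8, 7.1, 8.8, 9.1, 9.1, 9.2, 9.4, 9.6, 9.7
The 2 values of 9.1 occupy positions 7–8 → each gets rank 7.
Ana has value 9.1 → rank 7.

7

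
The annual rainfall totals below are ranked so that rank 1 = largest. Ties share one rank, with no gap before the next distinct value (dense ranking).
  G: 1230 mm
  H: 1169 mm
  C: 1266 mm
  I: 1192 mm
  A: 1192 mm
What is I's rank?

3

Sorted (descending): 1266, 1230, 1192, 1192, 1169
The 2 values of 1192 share dense rank 3.
Remaining distinct values take the next consecutive integers.
I has value 1192 mm → rank 3.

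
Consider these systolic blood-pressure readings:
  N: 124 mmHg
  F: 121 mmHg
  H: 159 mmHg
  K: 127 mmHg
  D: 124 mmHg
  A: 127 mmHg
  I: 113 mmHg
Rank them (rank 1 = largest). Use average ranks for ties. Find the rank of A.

2.5

Sorted (descending): 159, 127, 127, 124, 124, 121, 113
The 2 values of 127 occupy positions 2–3 → average rank (2+3)/2 = 2.5.
The 2 values of 124 occupy positions 4–5 → average rank (4+5)/2 = 4.5.
A has value 127 mmHg → rank 2.5.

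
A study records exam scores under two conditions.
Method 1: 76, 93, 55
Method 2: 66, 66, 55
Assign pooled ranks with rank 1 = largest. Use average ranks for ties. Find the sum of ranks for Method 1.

Sorted (descending): 93, 76, 66, 66, 55, 55
The 2 values of 66 occupy positions 3–4 → average rank (3+4)/2 = 3.5.
The 2 values of 55 occupy positions 5–6 → average rank (5+6)/2 = 5.5.
Method 1 values → pooled ranks: 76→2, 93→1, 55→5.5
Rank sum = 2 + 1 + 5.5 = 8.5

8.5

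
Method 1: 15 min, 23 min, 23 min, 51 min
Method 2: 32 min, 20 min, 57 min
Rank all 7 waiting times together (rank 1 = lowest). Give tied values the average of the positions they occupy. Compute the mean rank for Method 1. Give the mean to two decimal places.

3.50

Sorted (ascending): 15, 20, 23, 23, 32, 51, 57
The 2 values of 23 occupy positions 3–4 → average rank (3+4)/2 = 3.5.
Method 1 values → pooled ranks: 15→1, 23→3.5, 23→3.5, 51→6
Mean rank = (1 + 3.5 + 3.5 + 6) / 4 = 3.50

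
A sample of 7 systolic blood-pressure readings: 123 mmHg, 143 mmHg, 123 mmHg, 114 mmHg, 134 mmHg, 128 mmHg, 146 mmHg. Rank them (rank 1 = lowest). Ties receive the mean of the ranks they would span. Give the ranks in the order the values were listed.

Sorted (ascending): 114, 123, 123, 128, 134, 143, 146
The 2 values of 123 occupy positions 2–3 → average rank (2+3)/2 = 2.5.

2.5, 6, 2.5, 1, 5, 4, 7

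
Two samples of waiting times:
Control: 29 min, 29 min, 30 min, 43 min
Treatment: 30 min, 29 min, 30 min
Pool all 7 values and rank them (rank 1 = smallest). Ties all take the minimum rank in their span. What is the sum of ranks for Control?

Sorted (ascending): 29, 29, 29, 30, 30, 30, 43
The 3 values of 29 occupy positions 1–3 → each gets rank 1.
The 3 values of 30 occupy positions 4–6 → each gets rank 4.
Control values → pooled ranks: 29→1, 29→1, 30→4, 43→7
Rank sum = 1 + 1 + 4 + 7 = 13

13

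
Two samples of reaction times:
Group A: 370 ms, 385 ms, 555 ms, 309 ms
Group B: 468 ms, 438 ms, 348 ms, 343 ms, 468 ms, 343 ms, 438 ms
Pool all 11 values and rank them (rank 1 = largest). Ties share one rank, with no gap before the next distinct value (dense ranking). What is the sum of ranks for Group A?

Sorted (descending): 555, 468, 468, 438, 438, 385, 370, 348, 343, 343, 309
The 2 values of 468 share dense rank 2.
The 2 values of 438 share dense rank 3.
The 2 values of 343 share dense rank 7.
Remaining distinct values take the next consecutive integers.
Group A values → pooled ranks: 370→5, 385→4, 555→1, 309→8
Rank sum = 5 + 4 + 1 + 8 = 18

18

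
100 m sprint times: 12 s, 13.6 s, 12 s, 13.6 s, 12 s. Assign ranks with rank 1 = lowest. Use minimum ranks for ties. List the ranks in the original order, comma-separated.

Sorted (ascending): 12, 12, 12, 13.6, 13.6
The 3 values of 12 occupy positions 1–3 → each gets rank 1.
The 2 values of 13.6 occupy positions 4–5 → each gets rank 4.

1, 4, 1, 4, 1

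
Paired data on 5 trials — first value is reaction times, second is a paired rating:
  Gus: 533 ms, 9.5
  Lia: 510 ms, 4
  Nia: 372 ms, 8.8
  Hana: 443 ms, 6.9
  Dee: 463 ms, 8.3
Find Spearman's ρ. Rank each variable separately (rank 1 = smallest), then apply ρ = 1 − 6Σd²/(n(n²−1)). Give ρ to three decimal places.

Ranks of variable 1: 5, 4, 1, 2, 3
Ranks of variable 2: 5, 1, 4, 2, 3
d = r₁ − r₂: 0, 3, -3, 0, 0
d²: 0, 9, 9, 0, 0; Σd² = 18
ρ = 1 − 6·18/(5·24) = 1 − 108/120 = 0.100

0.100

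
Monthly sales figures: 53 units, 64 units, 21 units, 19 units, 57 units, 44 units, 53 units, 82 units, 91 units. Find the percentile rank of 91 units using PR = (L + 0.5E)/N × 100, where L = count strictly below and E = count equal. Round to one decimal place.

94.4

N = 9.
Strictly below 91: 8. Equal to 91: 1.
PR = (8 + 0.5·1)/9 × 100 = 94.4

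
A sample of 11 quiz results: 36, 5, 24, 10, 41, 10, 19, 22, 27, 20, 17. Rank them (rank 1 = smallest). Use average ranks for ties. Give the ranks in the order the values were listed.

Sorted (ascending): 5, 10, 10, 17, 19, 20, 22, 24, 27, 36, 41
The 2 values of 10 occupy positions 2–3 → average rank (2+3)/2 = 2.5.

10, 1, 8, 2.5, 11, 2.5, 5, 7, 9, 6, 4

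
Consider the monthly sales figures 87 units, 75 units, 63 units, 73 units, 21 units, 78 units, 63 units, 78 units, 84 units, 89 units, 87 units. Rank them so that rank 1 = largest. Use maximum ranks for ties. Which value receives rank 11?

Sorted (descending): 89, 87, 87, 84, 78, 78, 75, 73, 63, 63, 21
The 2 values of 87 occupy positions 2–3 → each gets rank 3.
The 2 values of 78 occupy positions 5–6 → each gets rank 6.
The 2 values of 63 occupy positions 9–10 → each gets rank 10.
Rank 11 → value 21.

21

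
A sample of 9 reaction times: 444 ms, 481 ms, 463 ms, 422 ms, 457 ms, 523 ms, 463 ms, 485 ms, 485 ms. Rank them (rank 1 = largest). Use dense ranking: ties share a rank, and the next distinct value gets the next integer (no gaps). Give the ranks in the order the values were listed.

Sorted (descending): 523, 485, 485, 481, 463, 463, 457, 444, 422
The 2 values of 485 share dense rank 2.
The 2 values of 463 share dense rank 4.
Remaining distinct values take the next consecutive integers.

6, 3, 4, 7, 5, 1, 4, 2, 2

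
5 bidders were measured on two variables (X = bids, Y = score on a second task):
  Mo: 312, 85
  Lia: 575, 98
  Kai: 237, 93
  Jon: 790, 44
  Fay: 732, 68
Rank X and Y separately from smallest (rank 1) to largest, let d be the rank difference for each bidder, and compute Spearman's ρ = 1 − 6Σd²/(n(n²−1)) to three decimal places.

Ranks of variable 1: 2, 3, 1, 5, 4
Ranks of variable 2: 3, 5, 4, 1, 2
d = r₁ − r₂: -1, -2, -3, 4, 2
d²: 1, 4, 9, 16, 4; Σd² = 34
ρ = 1 − 6·34/(5·24) = 1 − 204/120 = -0.700

-0.700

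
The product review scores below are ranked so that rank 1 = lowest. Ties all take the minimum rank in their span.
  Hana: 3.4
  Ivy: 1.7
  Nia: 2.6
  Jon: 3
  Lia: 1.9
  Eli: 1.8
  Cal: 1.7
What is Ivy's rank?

1

Sorted (ascending): 1.7, 1.7, 1.8, 1.9, 2.6, 3, 3.4
The 2 values of 1.7 occupy positions 1–2 → each gets rank 1.
Ivy has value 1.7 → rank 1.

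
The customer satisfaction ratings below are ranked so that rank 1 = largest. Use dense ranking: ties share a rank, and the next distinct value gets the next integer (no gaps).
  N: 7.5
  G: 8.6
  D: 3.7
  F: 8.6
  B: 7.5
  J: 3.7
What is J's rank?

Sorted (descending): 8.6, 8.6, 7.5, 7.5, 3.7, 3.7
The 2 values of 8.6 share dense rank 1.
The 2 values of 7.5 share dense rank 2.
The 2 values of 3.7 share dense rank 3.
J has value 3.7 → rank 3.

3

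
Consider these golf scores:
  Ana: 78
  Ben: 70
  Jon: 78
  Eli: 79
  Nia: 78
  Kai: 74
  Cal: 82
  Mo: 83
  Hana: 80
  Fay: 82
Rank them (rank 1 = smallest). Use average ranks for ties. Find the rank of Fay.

8.5

Sorted (ascending): 70, 74, 78, 78, 78, 79, 80, 82, 82, 83
The 3 values of 78 occupy positions 3–5 → average rank 4.
The 2 values of 82 occupy positions 8–9 → average rank (8+9)/2 = 8.5.
Fay has value 82 → rank 8.5.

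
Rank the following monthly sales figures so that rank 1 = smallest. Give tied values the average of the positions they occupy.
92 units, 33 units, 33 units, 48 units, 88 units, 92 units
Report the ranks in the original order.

5.5, 1.5, 1.5, 3, 4, 5.5

Sorted (ascending): 33, 33, 48, 88, 92, 92
The 2 values of 33 occupy positions 1–2 → average rank (1+2)/2 = 1.5.
The 2 values of 92 occupy positions 5–6 → average rank (5+6)/2 = 5.5.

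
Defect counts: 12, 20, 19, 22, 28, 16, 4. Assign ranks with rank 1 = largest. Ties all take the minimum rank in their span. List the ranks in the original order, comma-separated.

6, 3, 4, 2, 1, 5, 7

Sorted (descending): 28, 22, 20, 19, 16, 12, 4
No ties — each value takes its position as its rank.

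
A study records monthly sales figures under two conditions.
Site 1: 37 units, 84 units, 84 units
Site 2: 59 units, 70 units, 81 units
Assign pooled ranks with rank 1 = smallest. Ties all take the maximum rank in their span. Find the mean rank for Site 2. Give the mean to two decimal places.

Sorted (ascending): 37, 59, 70, 81, 84, 84
The 2 values of 84 occupy positions 5–6 → each gets rank 6.
Site 2 values → pooled ranks: 59→2, 70→3, 81→4
Mean rank = (2 + 3 + 4) / 3 = 3.00

3.00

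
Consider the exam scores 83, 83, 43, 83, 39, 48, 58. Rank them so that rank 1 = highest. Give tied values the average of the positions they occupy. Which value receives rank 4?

58

Sorted (descending): 83, 83, 83, 58, 48, 43, 39
The 3 values of 83 occupy positions 1–3 → average rank 2.
Rank 4 → value 58.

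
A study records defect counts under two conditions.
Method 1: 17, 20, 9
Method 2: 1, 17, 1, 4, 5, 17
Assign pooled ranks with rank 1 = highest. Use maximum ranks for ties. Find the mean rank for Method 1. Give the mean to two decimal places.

3.33

Sorted (descending): 20, 17, 17, 17, 9, 5, 4, 1, 1
The 3 values of 17 occupy positions 2–4 → each gets rank 4.
The 2 values of 1 occupy positions 8–9 → each gets rank 9.
Method 1 values → pooled ranks: 17→4, 20→1, 9→5
Mean rank = (4 + 1 + 5) / 3 = 3.33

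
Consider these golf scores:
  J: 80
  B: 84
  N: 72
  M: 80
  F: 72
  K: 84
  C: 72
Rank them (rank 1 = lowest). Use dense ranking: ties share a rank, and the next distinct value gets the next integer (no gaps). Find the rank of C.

1

Sorted (ascending): 72, 72, 72, 80, 80, 84, 84
The 3 values of 72 share dense rank 1.
The 2 values of 80 share dense rank 2.
The 2 values of 84 share dense rank 3.
C has value 72 → rank 1.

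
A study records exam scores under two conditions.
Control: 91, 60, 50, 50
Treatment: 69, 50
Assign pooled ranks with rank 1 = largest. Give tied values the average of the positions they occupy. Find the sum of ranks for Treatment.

7

Sorted (descending): 91, 69, 60, 50, 50, 50
The 3 values of 50 occupy positions 4–6 → average rank 5.
Treatment values → pooled ranks: 69→2, 50→5
Rank sum = 2 + 5 = 7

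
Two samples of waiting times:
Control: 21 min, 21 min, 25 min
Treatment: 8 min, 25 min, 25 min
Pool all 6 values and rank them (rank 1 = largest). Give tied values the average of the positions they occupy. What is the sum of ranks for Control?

11

Sorted (descending): 25, 25, 25, 21, 21, 8
The 3 values of 25 occupy positions 1–3 → average rank 2.
The 2 values of 21 occupy positions 4–5 → average rank (4+5)/2 = 4.5.
Control values → pooled ranks: 21→4.5, 21→4.5, 25→2
Rank sum = 4.5 + 4.5 + 2 = 11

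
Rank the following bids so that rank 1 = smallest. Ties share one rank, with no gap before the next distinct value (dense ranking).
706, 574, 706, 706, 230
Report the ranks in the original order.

Sorted (ascending): 230, 574, 706, 706, 706
The 3 values of 706 share dense rank 3.
Remaining distinct values take the next consecutive integers.

3, 2, 3, 3, 1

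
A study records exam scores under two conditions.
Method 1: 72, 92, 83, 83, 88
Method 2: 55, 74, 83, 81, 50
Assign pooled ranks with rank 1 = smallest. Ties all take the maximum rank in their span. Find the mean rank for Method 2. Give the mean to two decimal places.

Sorted (ascending): 50, 55, 72, 74, 81, 83, 83, 83, 88, 92
The 3 values of 83 occupy positions 6–8 → each gets rank 8.
Method 2 values → pooled ranks: 55→2, 74→4, 83→8, 81→5, 50→1
Mean rank = (2 + 4 + 8 + 5 + 1) / 5 = 4.00

4.00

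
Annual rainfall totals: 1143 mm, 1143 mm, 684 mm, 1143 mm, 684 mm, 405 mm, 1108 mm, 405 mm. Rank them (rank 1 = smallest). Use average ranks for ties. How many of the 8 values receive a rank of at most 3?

Sorted (ascending): 405, 405, 684, 684, 1108, 1143, 1143, 1143
The 2 values of 405 occupy positions 1–2 → average rank (1+2)/2 = 1.5.
The 2 values of 684 occupy positions 3–4 → average rank (3+4)/2 = 3.5.
The 3 values of 1143 occupy positions 6–8 → average rank 7.
Ranks ≤ 3: {1.5, 1.5} → 2 values.

2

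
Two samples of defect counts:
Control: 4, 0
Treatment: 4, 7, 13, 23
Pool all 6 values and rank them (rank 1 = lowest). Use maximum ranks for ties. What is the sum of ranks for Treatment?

Sorted (ascending): 0, 4, 4, 7, 13, 23
The 2 values of 4 occupy positions 2–3 → each gets rank 3.
Treatment values → pooled ranks: 4→3, 7→4, 13→5, 23→6
Rank sum = 3 + 4 + 5 + 6 = 18

18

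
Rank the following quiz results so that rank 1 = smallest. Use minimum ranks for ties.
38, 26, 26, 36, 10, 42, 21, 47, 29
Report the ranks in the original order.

7, 3, 3, 6, 1, 8, 2, 9, 5

Sorted (ascending): 10, 21, 26, 26, 29, 36, 38, 42, 47
The 2 values of 26 occupy positions 3–4 → each gets rank 3.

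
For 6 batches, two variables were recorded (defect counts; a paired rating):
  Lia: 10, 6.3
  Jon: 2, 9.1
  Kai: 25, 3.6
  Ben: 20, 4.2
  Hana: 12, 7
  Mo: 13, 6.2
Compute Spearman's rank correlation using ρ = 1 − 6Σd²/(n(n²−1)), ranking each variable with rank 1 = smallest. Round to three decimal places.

Ranks of variable 1: 2, 1, 6, 5, 3, 4
Ranks of variable 2: 4, 6, 1, 2, 5, 3
d = r₁ − r₂: -2, -5, 5, 3, -2, 1
d²: 4, 25, 25, 9, 4, 1; Σd² = 68
ρ = 1 − 6·68/(6·35) = 1 − 408/210 = -0.943

-0.943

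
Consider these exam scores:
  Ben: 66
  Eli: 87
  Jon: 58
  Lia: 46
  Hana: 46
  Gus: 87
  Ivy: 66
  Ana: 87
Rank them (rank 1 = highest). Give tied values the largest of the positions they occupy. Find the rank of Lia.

Sorted (descending): 87, 87, 87, 66, 66, 58, 46, 46
The 3 values of 87 occupy positions 1–3 → each gets rank 3.
The 2 values of 66 occupy positions 4–5 → each gets rank 5.
The 2 values of 46 occupy positions 7–8 → each gets rank 8.
Lia has value 46 → rank 8.

8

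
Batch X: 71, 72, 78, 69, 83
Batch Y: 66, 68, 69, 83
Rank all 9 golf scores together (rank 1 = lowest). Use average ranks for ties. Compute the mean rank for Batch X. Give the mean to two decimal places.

Sorted (ascending): 66, 68, 69, 69, 71, 72, 78, 83, 83
The 2 values of 69 occupy positions 3–4 → average rank (3+4)/2 = 3.5.
The 2 values of 83 occupy positions 8–9 → average rank (8+9)/2 = 8.5.
Batch X values → pooled ranks: 71→5, 72→6, 78→7, 69→3.5, 83→8.5
Mean rank = (5 + 6 + 7 + 3.5 + 8.5) / 5 = 6.00

6.00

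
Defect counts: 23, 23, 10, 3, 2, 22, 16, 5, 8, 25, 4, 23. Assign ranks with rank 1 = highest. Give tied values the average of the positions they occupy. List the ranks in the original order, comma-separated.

3, 3, 7, 11, 12, 5, 6, 9, 8, 1, 10, 3

Sorted (descending): 25, 23, 23, 23, 22, 16, 10, 8, 5, 4, 3, 2
The 3 values of 23 occupy positions 2–4 → average rank 3.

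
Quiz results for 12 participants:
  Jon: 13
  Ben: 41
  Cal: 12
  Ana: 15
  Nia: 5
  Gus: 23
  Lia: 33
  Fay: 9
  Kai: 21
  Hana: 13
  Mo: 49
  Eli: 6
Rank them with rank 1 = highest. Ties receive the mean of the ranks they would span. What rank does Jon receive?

Sorted (descending): 49, 41, 33, 23, 21, 15, 13, 13, 12, 9, 6, 5
The 2 values of 13 occupy positions 7–8 → average rank (7+8)/2 = 7.5.
Jon has value 13 → rank 7.5.

7.5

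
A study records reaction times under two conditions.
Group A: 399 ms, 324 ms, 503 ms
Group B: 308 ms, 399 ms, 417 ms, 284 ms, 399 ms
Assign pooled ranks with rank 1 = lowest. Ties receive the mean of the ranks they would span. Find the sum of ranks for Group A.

Sorted (ascending): 284, 308, 324, 399, 399, 399, 417, 503
The 3 values of 399 occupy positions 4–6 → average rank 5.
Group A values → pooled ranks: 399→5, 324→3, 503→8
Rank sum = 5 + 3 + 8 = 16

16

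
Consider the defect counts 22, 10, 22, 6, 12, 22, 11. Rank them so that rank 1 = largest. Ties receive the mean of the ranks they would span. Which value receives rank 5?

11

Sorted (descending): 22, 22, 22, 12, 11, 10, 6
The 3 values of 22 occupy positions 1–3 → average rank 2.
Rank 5 → value 11.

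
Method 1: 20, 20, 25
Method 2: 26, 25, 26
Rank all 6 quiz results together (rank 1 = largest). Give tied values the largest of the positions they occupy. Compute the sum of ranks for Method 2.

Sorted (descending): 26, 26, 25, 25, 20, 20
The 2 values of 26 occupy positions 1–2 → each gets rank 2.
The 2 values of 25 occupy positions 3–4 → each gets rank 4.
The 2 values of 20 occupy positions 5–6 → each gets rank 6.
Method 2 values → pooled ranks: 26→2, 25→4, 26→2
Rank sum = 2 + 4 + 2 = 8

8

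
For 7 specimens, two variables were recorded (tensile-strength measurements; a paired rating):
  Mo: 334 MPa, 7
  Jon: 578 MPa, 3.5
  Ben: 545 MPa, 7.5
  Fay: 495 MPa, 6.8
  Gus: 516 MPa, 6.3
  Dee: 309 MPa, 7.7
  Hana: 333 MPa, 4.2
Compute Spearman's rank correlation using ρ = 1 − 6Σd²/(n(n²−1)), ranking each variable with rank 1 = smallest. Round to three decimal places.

-0.429

Ranks of variable 1: 3, 7, 6, 4, 5, 1, 2
Ranks of variable 2: 5, 1, 6, 4, 3, 7, 2
d = r₁ − r₂: -2, 6, 0, 0, 2, -6, 0
d²: 4, 36, 0, 0, 4, 36, 0; Σd² = 80
ρ = 1 − 6·80/(7·48) = 1 − 480/336 = -0.429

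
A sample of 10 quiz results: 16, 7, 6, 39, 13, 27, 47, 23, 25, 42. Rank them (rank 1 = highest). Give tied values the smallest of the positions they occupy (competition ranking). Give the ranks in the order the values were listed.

Sorted (descending): 47, 42, 39, 27, 25, 23, 16, 13, 7, 6
No ties — each value takes its position as its rank.

7, 9, 10, 3, 8, 4, 1, 6, 5, 2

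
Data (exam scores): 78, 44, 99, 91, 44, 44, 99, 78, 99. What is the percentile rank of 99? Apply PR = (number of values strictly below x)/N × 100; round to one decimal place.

N = 9.
Strictly below 99: 6. Equal to 99: 3.
PR = 6/9 × 100 = 66.7

66.7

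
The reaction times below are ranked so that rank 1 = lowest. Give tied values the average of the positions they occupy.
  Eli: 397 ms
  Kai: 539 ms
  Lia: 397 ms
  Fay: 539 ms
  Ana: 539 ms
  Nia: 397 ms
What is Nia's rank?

Sorted (ascending): 397, 397, 397, 539, 539, 539
The 3 values of 397 occupy positions 1–3 → average rank 2.
The 3 values of 539 occupy positions 4–6 → average rank 5.
Nia has value 397 ms → rank 2.

2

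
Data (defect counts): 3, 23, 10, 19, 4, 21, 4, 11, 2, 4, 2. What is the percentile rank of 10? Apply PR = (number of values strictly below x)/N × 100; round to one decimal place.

54.5

N = 11.
Strictly below 10: 6. Equal to 10: 1.
PR = 6/11 × 100 = 54.5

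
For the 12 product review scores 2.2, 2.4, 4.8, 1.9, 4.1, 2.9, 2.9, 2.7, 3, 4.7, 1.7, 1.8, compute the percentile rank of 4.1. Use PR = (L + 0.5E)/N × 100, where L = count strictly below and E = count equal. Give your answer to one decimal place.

N = 12.
Strictly below 4.1: 9. Equal to 4.1: 1.
PR = (9 + 0.5·1)/12 × 100 = 79.2

79.2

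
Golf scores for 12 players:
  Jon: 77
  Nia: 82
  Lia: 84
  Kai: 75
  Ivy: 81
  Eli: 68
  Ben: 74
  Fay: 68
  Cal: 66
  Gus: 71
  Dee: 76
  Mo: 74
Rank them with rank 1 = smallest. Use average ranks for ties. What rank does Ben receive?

5.5

Sorted (ascending): 66, 68, 68, 71, 74, 74, 75, 76, 77, 81, 82, 84
The 2 values of 68 occupy positions 2–3 → average rank (2+3)/2 = 2.5.
The 2 values of 74 occupy positions 5–6 → average rank (5+6)/2 = 5.5.
Ben has value 74 → rank 5.5.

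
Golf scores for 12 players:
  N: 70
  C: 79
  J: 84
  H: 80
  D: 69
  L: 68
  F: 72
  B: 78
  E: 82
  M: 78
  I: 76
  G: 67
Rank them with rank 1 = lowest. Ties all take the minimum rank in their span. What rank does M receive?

7

Sorted (ascending): 67, 68, 69, 70, 72, 76, 78, 78, 79, 80, 82, 84
The 2 values of 78 occupy positions 7–8 → each gets rank 7.
M has value 78 → rank 7.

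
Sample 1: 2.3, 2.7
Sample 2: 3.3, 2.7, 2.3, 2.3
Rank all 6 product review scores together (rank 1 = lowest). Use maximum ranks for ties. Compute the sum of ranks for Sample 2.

Sorted (ascending): 2.3, 2.3, 2.3, 2.7, 2.7, 3.3
The 3 values of 2.3 occupy positions 1–3 → each gets rank 3.
The 2 values of 2.7 occupy positions 4–5 → each gets rank 5.
Sample 2 values → pooled ranks: 3.3→6, 2.7→5, 2.3→3, 2.3→3
Rank sum = 6 + 5 + 3 + 3 = 17

17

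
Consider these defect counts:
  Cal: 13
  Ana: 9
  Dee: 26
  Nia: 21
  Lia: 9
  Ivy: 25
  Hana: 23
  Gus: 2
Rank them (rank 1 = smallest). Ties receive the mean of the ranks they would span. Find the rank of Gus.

1

Sorted (ascending): 2, 9, 9, 13, 21, 23, 25, 26
The 2 values of 9 occupy positions 2–3 → average rank (2+3)/2 = 2.5.
Gus has value 2 → rank 1.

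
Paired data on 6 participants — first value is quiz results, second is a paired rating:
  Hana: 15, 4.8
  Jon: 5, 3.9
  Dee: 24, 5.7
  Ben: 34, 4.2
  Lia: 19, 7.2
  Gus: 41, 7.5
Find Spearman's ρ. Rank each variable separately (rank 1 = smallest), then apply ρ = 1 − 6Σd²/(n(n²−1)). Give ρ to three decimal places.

0.600

Ranks of variable 1: 2, 1, 4, 5, 3, 6
Ranks of variable 2: 3, 1, 4, 2, 5, 6
d = r₁ − r₂: -1, 0, 0, 3, -2, 0
d²: 1, 0, 0, 9, 4, 0; Σd² = 14
ρ = 1 − 6·14/(6·35) = 1 − 84/210 = 0.600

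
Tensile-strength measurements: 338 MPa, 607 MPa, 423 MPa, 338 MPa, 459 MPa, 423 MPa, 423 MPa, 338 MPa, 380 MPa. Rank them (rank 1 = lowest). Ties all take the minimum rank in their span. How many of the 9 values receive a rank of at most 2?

3

Sorted (ascending): 338, 338, 338, 380, 423, 423, 423, 459, 607
The 3 values of 338 occupy positions 1–3 → each gets rank 1.
The 3 values of 423 occupy positions 5–7 → each gets rank 5.
Ranks ≤ 2: {1, 1, 1} → 3 values.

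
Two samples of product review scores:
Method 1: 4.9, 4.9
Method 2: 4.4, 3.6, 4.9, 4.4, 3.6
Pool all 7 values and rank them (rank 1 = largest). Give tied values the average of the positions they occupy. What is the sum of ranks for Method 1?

Sorted (descending): 4.9, 4.9, 4.9, 4.4, 4.4, 3.6, 3.6
The 3 values of 4.9 occupy positions 1–3 → average rank 2.
The 2 values of 4.4 occupy positions 4–5 → average rank (4+5)/2 = 4.5.
The 2 values of 3.6 occupy positions 6–7 → average rank (6+7)/2 = 6.5.
Method 1 values → pooled ranks: 4.9→2, 4.9→2
Rank sum = 2 + 2 = 4

4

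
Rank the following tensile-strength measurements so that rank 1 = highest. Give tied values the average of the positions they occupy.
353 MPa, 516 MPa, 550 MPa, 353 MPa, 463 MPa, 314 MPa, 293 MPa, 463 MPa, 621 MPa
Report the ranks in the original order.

6.5, 3, 2, 6.5, 4.5, 8, 9, 4.5, 1

Sorted (descending): 621, 550, 516, 463, 463, 353, 353, 314, 293
The 2 values of 463 occupy positions 4–5 → average rank (4+5)/2 = 4.5.
The 2 values of 353 occupy positions 6–7 → average rank (6+7)/2 = 6.5.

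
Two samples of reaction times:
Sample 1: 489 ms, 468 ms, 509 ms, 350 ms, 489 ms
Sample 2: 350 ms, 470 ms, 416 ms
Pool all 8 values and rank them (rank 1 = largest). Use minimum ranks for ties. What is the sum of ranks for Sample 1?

Sorted (descending): 509, 489, 489, 470, 468, 416, 350, 350
The 2 values of 489 occupy positions 2–3 → each gets rank 2.
The 2 values of 350 occupy positions 7–8 → each gets rank 7.
Sample 1 values → pooled ranks: 489→2, 468→5, 509→1, 350→7, 489→2
Rank sum = 2 + 5 + 1 + 7 + 2 = 17

17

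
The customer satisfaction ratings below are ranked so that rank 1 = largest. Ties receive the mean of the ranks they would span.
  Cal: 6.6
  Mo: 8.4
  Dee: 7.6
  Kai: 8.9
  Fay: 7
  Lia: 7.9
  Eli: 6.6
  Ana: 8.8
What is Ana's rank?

2

Sorted (descending): 8.9, 8.8, 8.4, 7.9, 7.6, 7, 6.6, 6.6
The 2 values of 6.6 occupy positions 7–8 → average rank (7+8)/2 = 7.5.
Ana has value 8.8 → rank 2.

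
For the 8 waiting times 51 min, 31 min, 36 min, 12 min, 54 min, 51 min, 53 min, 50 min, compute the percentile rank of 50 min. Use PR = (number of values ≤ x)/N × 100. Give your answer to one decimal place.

50.0

N = 8.
Strictly below 50: 3. Equal to 50: 1.
PR = 4/8 × 100 = 50.0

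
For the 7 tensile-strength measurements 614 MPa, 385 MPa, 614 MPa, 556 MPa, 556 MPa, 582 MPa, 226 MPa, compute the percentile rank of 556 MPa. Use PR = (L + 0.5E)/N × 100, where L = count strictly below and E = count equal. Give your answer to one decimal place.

N = 7.
Strictly below 556: 2. Equal to 556: 2.
PR = (2 + 0.5·2)/7 × 100 = 42.9

42.9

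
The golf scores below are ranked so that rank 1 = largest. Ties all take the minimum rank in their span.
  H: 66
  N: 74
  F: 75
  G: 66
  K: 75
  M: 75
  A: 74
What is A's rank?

Sorted (descending): 75, 75, 75, 74, 74, 66, 66
The 3 values of 75 occupy positions 1–3 → each gets rank 1.
The 2 values of 74 occupy positions 4–5 → each gets rank 4.
The 2 values of 66 occupy positions 6–7 → each gets rank 6.
A has value 74 → rank 4.

4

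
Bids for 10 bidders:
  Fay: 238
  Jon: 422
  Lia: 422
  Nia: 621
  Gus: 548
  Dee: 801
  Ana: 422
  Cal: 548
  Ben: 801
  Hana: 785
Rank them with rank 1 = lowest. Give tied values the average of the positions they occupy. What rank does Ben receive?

Sorted (ascending): 238, 422, 422, 422, 548, 548, 621, 785, 801, 801
The 3 values of 422 occupy positions 2–4 → average rank 3.
The 2 values of 548 occupy positions 5–6 → average rank (5+6)/2 = 5.5.
The 2 values of 801 occupy positions 9–10 → average rank (9+10)/2 = 9.5.
Ben has value 801 → rank 9.5.

9.5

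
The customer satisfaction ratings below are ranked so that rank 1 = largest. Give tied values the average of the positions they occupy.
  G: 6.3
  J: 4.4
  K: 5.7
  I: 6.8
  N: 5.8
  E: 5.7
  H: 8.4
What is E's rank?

Sorted (descending): 8.4, 6.8, 6.3, 5.8, 5.7, 5.7, 4.4
The 2 values of 5.7 occupy positions 5–6 → average rank (5+6)/2 = 5.5.
E has value 5.7 → rank 5.5.

5.5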